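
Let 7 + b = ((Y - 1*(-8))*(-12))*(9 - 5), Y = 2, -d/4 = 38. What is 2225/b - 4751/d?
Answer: 1975537/74024 ≈ 26.688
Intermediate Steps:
d = -152 (d = -4*38 = -152)
b = -487 (b = -7 + ((2 - 1*(-8))*(-12))*(9 - 5) = -7 + ((2 + 8)*(-12))*4 = -7 + (10*(-12))*4 = -7 - 120*4 = -7 - 480 = -487)
2225/b - 4751/d = 2225/(-487) - 4751/(-152) = 2225*(-1/487) - 4751*(-1/152) = -2225/487 + 4751/152 = 1975537/74024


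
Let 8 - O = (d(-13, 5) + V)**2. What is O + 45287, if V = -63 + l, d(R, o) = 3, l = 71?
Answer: 45174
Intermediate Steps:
V = 8 (V = -63 + 71 = 8)
O = -113 (O = 8 - (3 + 8)**2 = 8 - 1*11**2 = 8 - 1*121 = 8 - 121 = -113)
O + 45287 = -113 + 45287 = 45174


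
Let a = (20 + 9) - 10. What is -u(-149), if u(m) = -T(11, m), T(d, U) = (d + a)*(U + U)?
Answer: -8940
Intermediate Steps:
a = 19 (a = 29 - 10 = 19)
T(d, U) = 2*U*(19 + d) (T(d, U) = (d + 19)*(U + U) = (19 + d)*(2*U) = 2*U*(19 + d))
u(m) = -60*m (u(m) = -2*m*(19 + 11) = -2*m*30 = -60*m)
-u(-149) = -(-60)*(-149) = -1*8940 = -8940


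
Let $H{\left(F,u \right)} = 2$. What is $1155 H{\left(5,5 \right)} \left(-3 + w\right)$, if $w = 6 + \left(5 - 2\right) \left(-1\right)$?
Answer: $0$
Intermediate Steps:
$w = 3$ ($w = 6 + \left(5 - 2\right) \left(-1\right) = 6 + 3 \left(-1\right) = 6 - 3 = 3$)
$1155 H{\left(5,5 \right)} \left(-3 + w\right) = 1155 \cdot 2 \left(-3 + 3\right) = 1155 \cdot 2 \cdot 0 = 1155 \cdot 0 = 0$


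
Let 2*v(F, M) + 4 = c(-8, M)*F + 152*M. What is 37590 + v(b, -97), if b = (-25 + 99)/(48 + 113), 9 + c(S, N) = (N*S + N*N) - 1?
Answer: 5241251/161 ≈ 32554.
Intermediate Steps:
c(S, N) = -10 + N**2 + N*S (c(S, N) = -9 + ((N*S + N*N) - 1) = -9 + ((N*S + N**2) - 1) = -9 + ((N**2 + N*S) - 1) = -9 + (-1 + N**2 + N*S) = -10 + N**2 + N*S)
b = 74/161 ≈ 0.45963
v(F, M) = -2 + 76*M + F*(-10 + M**2 - 8*M)/2 (v(F, M) = -2 + ((-10 + M**2 + M*(-8))*F + 152*M)/2 = -2 + ((-10 + M**2 - 8*M)*F + 152*M)/2 = -2 + (F*(-10 + M**2 - 8*M) + 152*M)/2 = -2 + (152*M + F*(-10 + M**2 - 8*M))/2 = -2 + (76*M + F*(-10 + M**2 - 8*M)/2) = -2 + 76*M + F*(-10 + M**2 - 8*M)/2)
37590 + v(b, -97) = 37590 + (-2 + 76*(-97) + (1/2)*(74/161)*(-10 + (-97)**2 - 8*(-97))) = 37590 + (-2 - 7372 + (1/2)*(74/161)*(-10 + 9409 + 776)) = 37590 + (-2 - 7372 + (1/2)*(74/161)*10175) = 37590 + (-2 - 7372 + 376475/161) = 37590 - 810739/161 = 5241251/161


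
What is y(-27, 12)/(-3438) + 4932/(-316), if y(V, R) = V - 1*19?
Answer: -2117710/135801 ≈ -15.594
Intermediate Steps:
y(V, R) = -19 + V (y(V, R) = V - 19 = -19 + V)
y(-27, 12)/(-3438) + 4932/(-316) = (-19 - 27)/(-3438) + 4932/(-316) = -46*(-1/3438) + 4932*(-1/316) = 23/1719 - 1233/79 = -2117710/135801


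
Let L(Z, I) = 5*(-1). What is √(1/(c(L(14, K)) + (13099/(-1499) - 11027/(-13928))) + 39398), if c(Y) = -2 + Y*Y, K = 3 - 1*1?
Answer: √3891478495295013471006/314282257 ≈ 198.49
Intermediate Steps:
K = 2 (K = 3 - 1 = 2)
L(Z, I) = -5
c(Y) = -2 + Y²
√(1/(c(L(14, K)) + (13099/(-1499) - 11027/(-13928))) + 39398) = √(1/((-2 + (-5)²) + (13099/(-1499) - 11027/(-13928))) + 39398) = √(1/((-2 + 25) + (13099*(-1/1499) - 11027*(-1/13928))) + 39398) = √(1/(23 + (-13099/1499 + 11027/13928)) + 39398) = √(1/(23 - 165913399/20878072) + 39398) = √(1/(314282257/20878072) + 39398) = √(20878072/314282257 + 39398) = √(12382113239358/314282257) = √3891478495295013471006/314282257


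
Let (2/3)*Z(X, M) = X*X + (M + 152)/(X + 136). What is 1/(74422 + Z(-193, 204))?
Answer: 38/4950873 ≈ 7.6754e-6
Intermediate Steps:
Z(X, M) = 3*X²/2 + 3*(152 + M)/(2*(136 + X)) (Z(X, M) = 3*(X*X + (M + 152)/(X + 136))/2 = 3*(X² + (152 + M)/(136 + X))/2 = 3*X²/2 + 3*(152 + M)/(2*(136 + X)))
1/(74422 + Z(-193, 204)) = 1/(74422 + 3*(152 + 204 + (-193)³ + 136*(-193)²)/(2*(136 - 193))) = 1/(74422 + (3/2)*(152 + 204 - 7189057 + 136*37249)/(-57)) = 1/(74422 + (3/2)*(-1/57)*(152 + 204 - 7189057 + 5065864)) = 1/(74422 + (3/2)*(-1/57)*(-2122837)) = 1/(74422 + 2122837/38) = 1/(4950873/38) = 38/4950873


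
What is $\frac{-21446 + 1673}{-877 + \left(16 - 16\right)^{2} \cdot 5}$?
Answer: $\frac{19773}{877} \approx 22.546$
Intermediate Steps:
$\frac{-21446 + 1673}{-877 + \left(16 - 16\right)^{2} \cdot 5} = - \frac{19773}{-877 + 0^{2} \cdot 5} = - \frac{19773}{-877 + 0 \cdot 5} = - \frac{19773}{-877 + 0} = - \frac{19773}{-877} = \left(-19773\right) \left(- \frac{1}{877}\right) = \frac{19773}{877}$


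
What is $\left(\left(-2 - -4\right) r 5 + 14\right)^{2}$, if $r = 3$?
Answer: $1936$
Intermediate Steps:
$\left(\left(-2 - -4\right) r 5 + 14\right)^{2} = \left(\left(-2 - -4\right) 3 \cdot 5 + 14\right)^{2} = \left(\left(-2 + 4\right) 3 \cdot 5 + 14\right)^{2} = \left(2 \cdot 3 \cdot 5 + 14\right)^{2} = \left(6 \cdot 5 + 14\right)^{2} = \left(30 + 14\right)^{2} = 44^{2} = 1936$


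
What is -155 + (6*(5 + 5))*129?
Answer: 7585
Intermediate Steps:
-155 + (6*(5 + 5))*129 = -155 + (6*10)*129 = -155 + 60*129 = -155 + 7740 = 7585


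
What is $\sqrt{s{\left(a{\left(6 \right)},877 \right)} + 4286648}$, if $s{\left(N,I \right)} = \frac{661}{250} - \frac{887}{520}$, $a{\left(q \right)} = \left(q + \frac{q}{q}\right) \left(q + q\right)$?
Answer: $\frac{\sqrt{7244436705610}}{1300} \approx 2070.4$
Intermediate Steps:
$a{\left(q \right)} = 2 q \left(1 + q\right)$ ($a{\left(q \right)} = \left(q + 1\right) 2 q = \left(1 + q\right) 2 q = 2 q \left(1 + q\right)$)
$s{\left(N,I \right)} = \frac{12197}{13000}$ ($s{\left(N,I \right)} = 661 \cdot \frac{1}{250} - \frac{887}{520} = \frac{661}{250} - \frac{887}{520} = \frac{12197}{13000}$)
$\sqrt{s{\left(a{\left(6 \right)},877 \right)} + 4286648} = \sqrt{\frac{12197}{13000} + 4286648} = \sqrt{\frac{55726436197}{13000}} = \frac{\sqrt{7244436705610}}{1300}$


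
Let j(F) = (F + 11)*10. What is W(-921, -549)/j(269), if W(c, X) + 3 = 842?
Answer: 839/2800 ≈ 0.29964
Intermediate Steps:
W(c, X) = 839 (W(c, X) = -3 + 842 = 839)
j(F) = 110 + 10*F (j(F) = (11 + F)*10 = 110 + 10*F)
W(-921, -549)/j(269) = 839/(110 + 10*269) = 839/(110 + 2690) = 839/2800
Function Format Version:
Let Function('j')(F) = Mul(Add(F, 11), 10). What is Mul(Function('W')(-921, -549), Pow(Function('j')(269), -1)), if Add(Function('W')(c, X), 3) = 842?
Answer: Rational(839, 2800) ≈ 0.29964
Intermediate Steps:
Function('W')(c, X) = 839 (Function('W')(c, X) = Add(-3, 842) = 839)
Function('j')(F) = Add(110, Mul(10, F)) (Function('j')(F) = Mul(Add(11, F), 10) = Add(110, Mul(10, F)))
Mul(Function('W')(-921, -549), Pow(Function('j')(269), -1)) = Mul(839, Pow(Add(110, Mul(10, 269)), -1)) = Mul(839, Pow(Add(110, 2690), -1)) = Mul(839, Pow(2800, -1)) = Mul(839, Rational(1, 2800)) = Rational(839, 2800)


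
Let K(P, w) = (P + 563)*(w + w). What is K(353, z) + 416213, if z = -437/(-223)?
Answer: 93616083/223 ≈ 4.1980e+5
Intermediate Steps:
z = 437/223 (z = -437*(-1/223) = 437/223 ≈ 1.9596)
K(P, w) = 2*w*(563 + P) (K(P, w) = (563 + P)*(2*w) = 2*w*(563 + P))
K(353, z) + 416213 = 2*(437/223)*(563 + 353) + 416213 = 2*(437/223)*916 + 416213 = 800584/223 + 416213 = 93616083/223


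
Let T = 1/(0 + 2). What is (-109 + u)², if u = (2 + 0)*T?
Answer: 11664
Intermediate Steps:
T = ½ (T = 1/2 = ½ ≈ 0.50000)
u = 1 (u = (2 + 0)*(½) = 2*(½) = 1)
(-109 + u)² = (-109 + 1)² = (-108)² = 11664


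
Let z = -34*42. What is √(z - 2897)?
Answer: 5*I*√173 ≈ 65.765*I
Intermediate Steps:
z = -1428
√(z - 2897) = √(-1428 - 2897) = √(-4325) = 5*I*√173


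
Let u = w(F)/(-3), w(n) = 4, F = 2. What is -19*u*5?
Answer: 380/3 ≈ 126.67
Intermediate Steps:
u = -4/3 (u = 4/(-3) = 4*(-⅓) = -4/3 ≈ -1.3333)
-19*u*5 = -19*(-4/3)*5 = (76/3)*5 = 380/3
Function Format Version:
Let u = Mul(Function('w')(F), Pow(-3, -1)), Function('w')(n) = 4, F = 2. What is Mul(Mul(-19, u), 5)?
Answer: Rational(380, 3) ≈ 126.67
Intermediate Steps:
u = Rational(-4, 3) (u = Mul(4, Pow(-3, -1)) = Mul(4, Rational(-1, 3)) = Rational(-4, 3) ≈ -1.3333)
Mul(Mul(-19, u), 5) = Mul(Mul(-19, Rational(-4, 3)), 5) = Mul(Rational(76, 3), 5) = Rational(380, 3)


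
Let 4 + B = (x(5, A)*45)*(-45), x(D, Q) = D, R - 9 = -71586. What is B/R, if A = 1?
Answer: 10129/71577 ≈ 0.14151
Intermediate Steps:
R = -71577 (R = 9 - 71586 = -71577)
B = -10129 (B = -4 + (5*45)*(-45) = -4 + 225*(-45) = -4 - 10125 = -10129)
B/R = -10129/(-71577) = -10129*(-1/71577) = 10129/71577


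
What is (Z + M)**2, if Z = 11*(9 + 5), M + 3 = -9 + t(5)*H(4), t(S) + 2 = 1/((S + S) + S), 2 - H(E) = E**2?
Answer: 6431296/225 ≈ 28584.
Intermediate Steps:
H(E) = 2 - E**2
t(S) = -2 + 1/(3*S) (t(S) = -2 + 1/((S + S) + S) = -2 + 1/(2*S + S) = -2 + 1/(3*S))
M = 226/15 (M = -3 + (-9 + (-2 + (1/3)/5)*(2 - 1*4**2)) = -3 + (-9 + (-2 + (1/3)*(1/5))*(2 - 1*16)) = -3 + (-9 + (-2 + 1/15)*(2 - 16)) = -3 + (-9 - 29/15*(-14)) = -3 + (-9 + 406/15) = -3 + 271/15 = 226/15 ≈ 15.067)
Z = 154 (Z = 11*14 = 154)
(Z + M)**2 = (154 + 226/15)**2 = (2536/15)**2 = 6431296/225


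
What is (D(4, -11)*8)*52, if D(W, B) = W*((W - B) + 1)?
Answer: 26624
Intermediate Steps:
D(W, B) = W*(1 + W - B)
(D(4, -11)*8)*52 = ((4*(1 + 4 - 1*(-11)))*8)*52 = ((4*(1 + 4 + 11))*8)*52 = ((4*16)*8)*52 = (64*8)*52 = 512*52 = 26624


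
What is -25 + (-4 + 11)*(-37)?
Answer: -284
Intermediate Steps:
-25 + (-4 + 11)*(-37) = -25 + 7*(-37) = -25 - 259 = -284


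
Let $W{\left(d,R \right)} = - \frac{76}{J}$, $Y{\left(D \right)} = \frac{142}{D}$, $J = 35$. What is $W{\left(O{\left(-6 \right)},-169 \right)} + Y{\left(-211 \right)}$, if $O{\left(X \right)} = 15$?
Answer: $- \frac{21006}{7385} \approx -2.8444$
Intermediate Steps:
$W{\left(d,R \right)} = - \frac{76}{35}$
$W{\left(O{\left(-6 \right)},-169 \right)} + Y{\left(-211 \right)} = - \frac{76}{35} + \frac{142}{-211} = - \frac{76}{35} + 142 \left(- \frac{1}{211}\right) = - \frac{76}{35} - \frac{142}{211} = - \frac{21006}{7385}$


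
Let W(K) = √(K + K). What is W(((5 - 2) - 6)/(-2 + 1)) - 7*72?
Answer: -504 + √6 ≈ -501.55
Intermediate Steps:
W(K) = √2*√K (W(K) = √(2*K) = √2*√K)
W(((5 - 2) - 6)/(-2 + 1)) - 7*72 = √2*√(((5 - 2) - 6)/(-2 + 1)) - 7*72 = √2*√((3 - 6)/(-1)) - 504 = √2*√(-3*(-1)) - 504 = √2*√3 - 504 = √6 - 504 = -504 + √6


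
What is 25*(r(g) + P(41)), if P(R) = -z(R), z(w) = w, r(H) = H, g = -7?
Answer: -1200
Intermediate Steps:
P(R) = -R
25*(r(g) + P(41)) = 25*(-7 - 1*41) = 25*(-7 - 41) = 25*(-48) = -1200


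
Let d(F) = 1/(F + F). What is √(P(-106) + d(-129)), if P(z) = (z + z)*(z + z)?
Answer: 11*√24724398/258 ≈ 212.00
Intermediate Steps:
P(z) = 4*z² (P(z) = (2*z)*(2*z) = 4*z²)
d(F) = 1/(2*F)
√(P(-106) + d(-129)) = √(4*(-106)² + (½)/(-129)) = √(4*11236 + (½)*(-1/129)) = √(44944 - 1/258) = √(11595551/258) = 11*√24724398/258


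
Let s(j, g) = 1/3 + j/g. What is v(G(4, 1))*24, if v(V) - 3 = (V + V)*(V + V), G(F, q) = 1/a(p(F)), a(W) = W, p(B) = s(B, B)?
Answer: 126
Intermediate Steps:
s(j, g) = ⅓ + j/g (s(j, g) = 1*(⅓) + j/g = ⅓ + j/g)
p(B) = 4/3 (p(B) = (B + B/3)/B = (4*B/3)/B = 4/3)
G(F, q) = ¾ (G(F, q) = 1/(4/3) = ¾)
v(V) = 3 + 4*V² (v(V) = 3 + (V + V)*(V + V) = 3 + (2*V)*(2*V) = 3 + 4*V²)
v(G(4, 1))*24 = (3 + 4*(¾)²)*24 = (3 + 4*(9/16))*24 = (3 + 9/4)*24 = (21/4)*24 = 126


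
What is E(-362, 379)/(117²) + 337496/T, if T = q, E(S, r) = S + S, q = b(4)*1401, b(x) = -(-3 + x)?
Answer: -1540332356/6392763 ≈ -240.95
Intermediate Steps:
b(x) = 3 - x
q = -1401 (q = (3 - 1*4)*1401 = (3 - 4)*1401 = -1*1401 = -1401)
E(S, r) = 2*S
T = -1401
E(-362, 379)/(117²) + 337496/T = (2*(-362))/(117²) + 337496/(-1401) = -724/13689 + 337496*(-1/1401) = -724*1/13689 - 337496/1401 = -724/13689 - 337496/1401 = -1540332356/6392763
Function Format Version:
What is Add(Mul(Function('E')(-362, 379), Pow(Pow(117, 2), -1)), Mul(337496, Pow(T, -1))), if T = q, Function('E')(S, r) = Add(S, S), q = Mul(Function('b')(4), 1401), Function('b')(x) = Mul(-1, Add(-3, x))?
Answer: Rational(-1540332356, 6392763) ≈ -240.95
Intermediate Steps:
Function('b')(x) = Add(3, Mul(-1, x))
q = -1401 (q = Mul(Add(3, Mul(-1, 4)), 1401) = Mul(Add(3, -4), 1401) = Mul(-1, 1401) = -1401)
Function('E')(S, r) = Mul(2, S)
T = -1401
Add(Mul(Function('E')(-362, 379), Pow(Pow(117, 2), -1)), Mul(337496, Pow(T, -1))) = Add(Mul(Mul(2, -362), Pow(Pow(117, 2), -1)), Mul(337496, Pow(-1401, -1))) = Add(Mul(-724, Pow(13689, -1)), Mul(337496, Rational(-1, 1401))) = Add(Mul(-724, Rational(1, 13689)), Rational(-337496, 1401)) = Add(Rational(-724, 13689), Rational(-337496, 1401)) = Rational(-1540332356, 6392763)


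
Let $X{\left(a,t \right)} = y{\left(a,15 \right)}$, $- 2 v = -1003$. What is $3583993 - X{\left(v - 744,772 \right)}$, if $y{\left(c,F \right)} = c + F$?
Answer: $\frac{7168441}{2} \approx 3.5842 \cdot 10^{6}$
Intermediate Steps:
$v = \frac{1003}{2}$ ($v = \left(- \frac{1}{2}\right) \left(-1003\right) = \frac{1003}{2} \approx 501.5$)
$y{\left(c,F \right)} = F + c$
$X{\left(a,t \right)} = 15 + a$
$3583993 - X{\left(v - 744,772 \right)} = 3583993 - \left(15 + \left(\frac{1003}{2} - 744\right)\right) = 3583993 - \left(15 - \frac{485}{2}\right) = 3583993 - - \frac{455}{2} = 3583993 + \frac{455}{2} = \frac{7168441}{2}$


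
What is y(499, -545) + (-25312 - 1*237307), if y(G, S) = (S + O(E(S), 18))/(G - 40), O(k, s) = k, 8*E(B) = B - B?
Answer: -120542666/459 ≈ -2.6262e+5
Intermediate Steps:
E(B) = 0 (E(B) = (B - B)/8 = (⅛)*0 = 0)
y(G, S) = S/(-40 + G) (y(G, S) = (S + 0)/(G - 40) = S/(-40 + G))
y(499, -545) + (-25312 - 1*237307) = -545/(-40 + 499) + (-25312 - 1*237307) = -545/459 + (-25312 - 237307) = -545*1/459 - 262619 = -545/459 - 262619 = -120542666/459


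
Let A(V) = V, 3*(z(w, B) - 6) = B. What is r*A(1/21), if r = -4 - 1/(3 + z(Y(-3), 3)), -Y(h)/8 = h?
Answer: -41/210 ≈ -0.19524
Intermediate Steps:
Y(h) = -8*h
z(w, B) = 6 + B/3
r = -41/10 (r = -4 - 1/(3 + (6 + (⅓)*3)) = -4 - 1/(3 + (6 + 1)) = -4 - 1/(3 + 7) = -4 - 1/10 = -4 - 1*⅒ = -4 - ⅒ = -41/10 ≈ -4.1000)
r*A(1/21) = -41/10/21 = -41/10*1/21 = -41/210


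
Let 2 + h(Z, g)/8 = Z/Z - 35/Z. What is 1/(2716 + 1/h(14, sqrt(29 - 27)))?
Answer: 28/76047 ≈ 0.00036819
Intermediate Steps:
h(Z, g) = -8 - 280/Z (h(Z, g) = -16 + 8*(Z/Z - 35/Z) = -16 + 8*(1 - 35/Z) = -16 + (8 - 280/Z) = -8 - 280/Z)
1/(2716 + 1/h(14, sqrt(29 - 27))) = 1/(2716 + 1/(-8 - 280/14)) = 1/(2716 + 1/(-8 - 280*1/14)) = 1/(2716 + 1/(-8 - 20)) = 1/(2716 + 1/(-28)) = 1/(2716 - 1/28) = 1/(76047/28) = 28/76047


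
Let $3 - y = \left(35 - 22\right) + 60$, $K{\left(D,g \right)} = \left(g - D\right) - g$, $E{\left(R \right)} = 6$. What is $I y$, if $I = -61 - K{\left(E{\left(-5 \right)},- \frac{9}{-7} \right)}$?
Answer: $3850$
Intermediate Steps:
$K{\left(D,g \right)} = - D$
$y = -70$ ($y = 3 - \left(\left(35 - 22\right) + 60\right) = 3 - \left(13 + 60\right) = 3 - 73 = -70$)
$I = -55$ ($I = -61 - \left(-1\right) 6 = -61 - -6 = -61 + 6 = -55$)
$I y = \left(-55\right) \left(-70\right) = 3850$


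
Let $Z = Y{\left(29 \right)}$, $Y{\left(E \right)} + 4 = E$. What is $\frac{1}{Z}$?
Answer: $\frac{1}{25} \approx 0.04$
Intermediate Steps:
$Y{\left(E \right)} = -4 + E$
$Z = 25$ ($Z = -4 + 29 = 25$)
$\frac{1}{Z} = \frac{1}{25}$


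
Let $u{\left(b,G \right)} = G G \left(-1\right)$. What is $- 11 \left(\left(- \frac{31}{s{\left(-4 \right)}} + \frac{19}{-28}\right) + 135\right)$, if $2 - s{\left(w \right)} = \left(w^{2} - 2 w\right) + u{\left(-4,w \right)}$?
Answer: $- \frac{128887}{84} \approx -1534.4$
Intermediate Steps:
$u{\left(b,G \right)} = - G^{2}$ ($u{\left(b,G \right)} = G^{2} \left(-1\right) = - G^{2}$)
$s{\left(w \right)} = 2 + 2 w$ ($s{\left(w \right)} = 2 - \left(\left(w^{2} - 2 w\right) - w^{2}\right) = 2 - - 2 w = 2 + 2 w$)
$- 11 \left(\left(- \frac{31}{s{\left(-4 \right)}} + \frac{19}{-28}\right) + 135\right) = - 11 \left(\left(- \frac{31}{2 + 2 \left(-4\right)} + \frac{19}{-28}\right) + 135\right) = - 11 \left(\left(- \frac{31}{2 - 8} + 19 \left(- \frac{1}{28}\right)\right) + 135\right) = - 11 \left(\left(- \frac{31}{-6} - \frac{19}{28}\right) + 135\right) = - 11 \left(\left(\left(-31\right) \left(- \frac{1}{6}\right) - \frac{19}{28}\right) + 135\right) = - 11 \left(\left(\frac{31}{6} - \frac{19}{28}\right) + 135\right) = - 11 \left(\frac{377}{84} + 135\right) = \left(-11\right) \frac{11717}{84} = - \frac{128887}{84}$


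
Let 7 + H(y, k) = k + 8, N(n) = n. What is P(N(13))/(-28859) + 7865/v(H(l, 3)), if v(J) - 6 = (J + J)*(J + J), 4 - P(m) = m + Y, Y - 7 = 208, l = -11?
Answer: 45398343/404026 ≈ 112.36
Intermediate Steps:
Y = 215 (Y = 7 + 208 = 215)
H(y, k) = 1 + k (H(y, k) = -7 + (k + 8) = -7 + (8 + k) = 1 + k)
P(m) = -211 - m (P(m) = 4 - (m + 215) = 4 - (215 + m) = 4 + (-215 - m) = -211 - m)
v(J) = 6 + 4*J² (v(J) = 6 + (J + J)*(J + J) = 6 + (2*J)*(2*J) = 6 + 4*J²)
P(N(13))/(-28859) + 7865/v(H(l, 3)) = (-211 - 1*13)/(-28859) + 7865/(6 + 4*(1 + 3)²) = (-211 - 13)*(-1/28859) + 7865/(6 + 4*4²) = -224*(-1/28859) + 7865/(6 + 4*16) = 224/28859 + 7865/(6 + 64) = 224/28859 + 7865/70 = 224/28859 + 7865*(1/70) = 224/28859 + 1573/14 = 45398343/404026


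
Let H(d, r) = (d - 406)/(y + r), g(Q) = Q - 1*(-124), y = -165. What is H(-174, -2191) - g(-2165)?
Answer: 1202294/589 ≈ 2041.2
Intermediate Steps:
g(Q) = 124 + Q (g(Q) = Q + 124 = 124 + Q)
H(d, r) = (-406 + d)/(-165 + r) (H(d, r) = (d - 406)/(-165 + r) = (-406 + d)/(-165 + r))
H(-174, -2191) - g(-2165) = (-406 - 174)/(-165 - 2191) - (124 - 2165) = -580/(-2356) - 1*(-2041) = -1/2356*(-580) + 2041 = 145/589 + 2041 = 1202294/589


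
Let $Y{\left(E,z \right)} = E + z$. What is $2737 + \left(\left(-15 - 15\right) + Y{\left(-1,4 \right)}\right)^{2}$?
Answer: $3466$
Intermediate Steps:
$2737 + \left(\left(-15 - 15\right) + Y{\left(-1,4 \right)}\right)^{2} = 2737 + \left(\left(-15 - 15\right) + \left(-1 + 4\right)\right)^{2} = 2737 + \left(\left(-15 - 15\right) + 3\right)^{2} = 2737 + \left(-30 + 3\right)^{2} = 2737 + \left(-27\right)^{2} = 2737 + 729 = 3466$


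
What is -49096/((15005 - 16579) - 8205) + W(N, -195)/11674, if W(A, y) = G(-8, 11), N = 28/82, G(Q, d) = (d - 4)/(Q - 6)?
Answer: 1146283629/228320092 ≈ 5.0205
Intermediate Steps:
G(Q, d) = (-4 + d)/(-6 + Q)
N = 14/41 (N = 28*(1/82) = 14/41 ≈ 0.34146)
W(A, y) = -½ (W(A, y) = (-4 + 11)/(-6 - 8) = 7/(-14) = -1/14*7 = -½)
-49096/((15005 - 16579) - 8205) + W(N, -195)/11674 = -49096/((15005 - 16579) - 8205) - ½/11674 = -49096/(-1574 - 8205) - ½*1/11674 = -49096/(-9779) - 1/23348 = -49096*(-1/9779) - 1/23348 = 49096/9779 - 1/23348 = 1146283629/228320092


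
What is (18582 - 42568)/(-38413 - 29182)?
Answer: 23986/67595 ≈ 0.35485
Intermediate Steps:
(18582 - 42568)/(-38413 - 29182) = -23986/(-67595) = -23986*(-1/67595) = 23986/67595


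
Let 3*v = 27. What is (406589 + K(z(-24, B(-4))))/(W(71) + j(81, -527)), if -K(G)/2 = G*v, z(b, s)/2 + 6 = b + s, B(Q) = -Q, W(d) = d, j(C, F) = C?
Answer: 407525/152 ≈ 2681.1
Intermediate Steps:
v = 9 (v = (⅓)*27 = 9)
z(b, s) = -12 + 2*b + 2*s (z(b, s) = -12 + 2*(b + s) = -12 + (2*b + 2*s) = -12 + 2*b + 2*s)
K(G) = -18*G (K(G) = -2*G*9 = -18*G)
(406589 + K(z(-24, B(-4))))/(W(71) + j(81, -527)) = (406589 - 18*(-12 + 2*(-24) + 2*(-1*(-4))))/(71 + 81) = (406589 - 18*(-12 - 48 + 2*4))/152 = (406589 - 18*(-12 - 48 + 8))*(1/152) = (406589 - 18*(-52))*(1/152) = (406589 + 936)*(1/152) = 407525*(1/152) = 407525/152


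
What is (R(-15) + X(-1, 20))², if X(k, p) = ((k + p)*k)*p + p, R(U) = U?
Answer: 140625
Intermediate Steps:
X(k, p) = p + k*p*(k + p) (X(k, p) = (k*(k + p))*p + p = k*p*(k + p) + p = p + k*p*(k + p))
(R(-15) + X(-1, 20))² = (-15 + 20*(1 + (-1)² - 1*20))² = (-15 + 20*(1 + 1 - 20))² = (-15 + 20*(-18))² = (-15 - 360)² = (-375)² = 140625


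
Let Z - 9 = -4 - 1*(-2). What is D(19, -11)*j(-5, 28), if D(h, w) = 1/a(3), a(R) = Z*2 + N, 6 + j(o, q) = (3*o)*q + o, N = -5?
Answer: -431/9 ≈ -47.889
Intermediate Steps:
Z = 7 (Z = 9 + (-4 - 1*(-2)) = 9 + (-4 + 2) = 9 - 2 = 7)
j(o, q) = -6 + o + 3*o*q (j(o, q) = -6 + ((3*o)*q + o) = -6 + (3*o*q + o) = -6 + (o + 3*o*q) = -6 + o + 3*o*q)
a(R) = 9 (a(R) = 7*2 - 5 = 14 - 5 = 9)
D(h, w) = ⅑ (D(h, w) = 1/9 = ⅑)
D(19, -11)*j(-5, 28) = (-6 - 5 + 3*(-5)*28)/9 = (-6 - 5 - 420)/9 = (⅑)*(-431) = -431/9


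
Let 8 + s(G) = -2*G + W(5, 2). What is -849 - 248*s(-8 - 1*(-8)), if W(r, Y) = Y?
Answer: 639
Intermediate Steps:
s(G) = -6 - 2*G (s(G) = -8 + (-2*G + 2) = -8 + (2 - 2*G) = -6 - 2*G)
-849 - 248*s(-8 - 1*(-8)) = -849 - 248*(-6 - 2*(-8 - 1*(-8))) = -849 - 248*(-6 - 2*(-8 + 8)) = -849 - 248*(-6 - 2*0) = -849 - 248*(-6 + 0) = -849 - 248*(-6) = -849 + 1488 = 639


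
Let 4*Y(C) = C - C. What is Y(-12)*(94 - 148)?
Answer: 0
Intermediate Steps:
Y(C) = 0 (Y(C) = (C - C)/4 = (¼)*0 = 0)
Y(-12)*(94 - 148) = 0*(94 - 148) = 0*(-54) = 0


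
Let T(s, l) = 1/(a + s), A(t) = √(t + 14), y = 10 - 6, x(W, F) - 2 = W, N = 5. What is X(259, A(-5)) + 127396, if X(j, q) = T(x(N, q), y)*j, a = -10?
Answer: 381929/3 ≈ 1.2731e+5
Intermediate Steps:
x(W, F) = 2 + W
y = 4
A(t) = √(14 + t)
T(s, l) = 1/(-10 + s)
X(j, q) = -j/3 (X(j, q) = j/(-10 + (2 + 5)) = j/(-10 + 7) = j/(-3) = -j/3)
X(259, A(-5)) + 127396 = -⅓*259 + 127396 = -259/3 + 127396 = 381929/3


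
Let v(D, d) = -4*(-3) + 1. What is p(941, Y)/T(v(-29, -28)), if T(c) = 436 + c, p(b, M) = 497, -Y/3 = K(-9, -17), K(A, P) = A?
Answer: 497/449 ≈ 1.1069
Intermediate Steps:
Y = 27 (Y = -3*(-9) = 27)
v(D, d) = 13 (v(D, d) = 12 + 1 = 13)
p(941, Y)/T(v(-29, -28)) = 497/(436 + 13) = 497/449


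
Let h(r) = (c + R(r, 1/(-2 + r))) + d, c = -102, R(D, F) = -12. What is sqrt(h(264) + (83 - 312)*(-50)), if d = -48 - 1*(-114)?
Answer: sqrt(11402) ≈ 106.78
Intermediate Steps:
d = 66 (d = -48 + 114 = 66)
h(r) = -48 (h(r) = (-102 - 12) + 66 = -114 + 66 = -48)
sqrt(h(264) + (83 - 312)*(-50)) = sqrt(-48 + (83 - 312)*(-50)) = sqrt(-48 - 229*(-50)) = sqrt(-48 + 11450) = sqrt(11402)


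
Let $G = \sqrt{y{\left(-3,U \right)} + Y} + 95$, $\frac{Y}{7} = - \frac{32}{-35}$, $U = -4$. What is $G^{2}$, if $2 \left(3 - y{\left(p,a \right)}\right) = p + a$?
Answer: $\frac{\left(950 + \sqrt{1290}\right)^{2}}{100} \approx 9720.3$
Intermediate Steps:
$y{\left(p,a \right)} = 3 - \frac{a}{2} - \frac{p}{2}$ ($y{\left(p,a \right)} = 3 - \frac{p + a}{2} = 3 - \frac{a + p}{2} = 3 - \left(\frac{a}{2} + \frac{p}{2}\right) = 3 - \frac{a}{2} - \frac{p}{2}$)
$Y = \frac{32}{5}$ ($Y = 7 \left(- \frac{32}{-35}\right) = 7 \left(\left(-32\right) \left(- \frac{1}{35}\right)\right) = 7 \cdot \frac{32}{35} = \frac{32}{5} \approx 6.4$)
$G = 95 + \frac{\sqrt{1290}}{10}$ ($G = \sqrt{\left(3 - -2 - - \frac{3}{2}\right) + \frac{32}{5}} + 95 = \sqrt{\left(3 + 2 + \frac{3}{2}\right) + \frac{32}{5}} + 95 = \sqrt{\frac{13}{2} + \frac{32}{5}} + 95 = \sqrt{\frac{129}{10}} + 95 = \frac{\sqrt{1290}}{10} + 95 = 95 + \frac{\sqrt{1290}}{10} \approx 98.592$)
$G^{2} = \left(95 + \frac{\sqrt{1290}}{10}\right)^{2}$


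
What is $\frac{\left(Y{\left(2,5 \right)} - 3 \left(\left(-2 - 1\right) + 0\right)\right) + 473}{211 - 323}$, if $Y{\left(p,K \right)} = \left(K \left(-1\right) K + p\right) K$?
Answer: $- \frac{367}{112} \approx -3.2768$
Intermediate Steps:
$Y{\left(p,K \right)} = K \left(p - K^{2}\right)$ ($Y{\left(p,K \right)} = \left(- K K + p\right) K = \left(- K^{2} + p\right) K = \left(p - K^{2}\right) K = K \left(p - K^{2}\right)$)
$\frac{\left(Y{\left(2,5 \right)} - 3 \left(\left(-2 - 1\right) + 0\right)\right) + 473}{211 - 323} = \frac{\left(5 \left(2 - 5^{2}\right) - 3 \left(\left(-2 - 1\right) + 0\right)\right) + 473}{211 - 323} = \frac{\left(5 \left(2 - 25\right) - 3 \left(-3 + 0\right)\right) + 473}{-112} = \left(\left(5 \left(2 - 25\right) - -9\right) + 473\right) \left(- \frac{1}{112}\right) = \left(\left(5 \left(-23\right) + 9\right) + 473\right) \left(- \frac{1}{112}\right) = \left(\left(-115 + 9\right) + 473\right) \left(- \frac{1}{112}\right) = \left(-106 + 473\right) \left(- \frac{1}{112}\right) = 367 \left(- \frac{1}{112}\right) = - \frac{367}{112}$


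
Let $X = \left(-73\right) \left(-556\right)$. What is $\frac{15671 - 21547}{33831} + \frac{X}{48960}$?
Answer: $\frac{30151213}{46010160} \approx 0.65532$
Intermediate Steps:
$X = 40588$
$\frac{15671 - 21547}{33831} + \frac{X}{48960} = \frac{15671 - 21547}{33831} + \frac{40588}{48960} = \left(15671 - 21547\right) \frac{1}{33831} + 40588 \cdot \frac{1}{48960} = \left(-5876\right) \frac{1}{33831} + \frac{10147}{12240} = - \frac{5876}{33831} + \frac{10147}{12240} = \frac{30151213}{46010160}$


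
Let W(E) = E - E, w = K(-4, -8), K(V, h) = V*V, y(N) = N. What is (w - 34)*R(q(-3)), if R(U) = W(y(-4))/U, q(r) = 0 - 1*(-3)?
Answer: 0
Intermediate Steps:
K(V, h) = V²
q(r) = 3 (q(r) = 0 + 3 = 3)
w = 16 (w = (-4)² = 16)
W(E) = 0
R(U) = 0 (R(U) = 0/U = 0)
(w - 34)*R(q(-3)) = (16 - 34)*0 = -18*0 = 0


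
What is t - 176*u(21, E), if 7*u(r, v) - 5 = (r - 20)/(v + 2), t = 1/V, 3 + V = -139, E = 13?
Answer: -1899497/14910 ≈ -127.40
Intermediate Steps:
V = -142 (V = -3 - 139 = -142)
t = -1/142 (t = 1/(-142) = -1/142 ≈ -0.0070423)
u(r, v) = 5/7 + (-20 + r)/(7*(2 + v)) (u(r, v) = 5/7 + ((r - 20)/(v + 2))/7 = 5/7 + ((-20 + r)/(2 + v))/7 = 5/7 + (-20 + r)/(7*(2 + v)))
t - 176*u(21, E) = -1/142 - 176*(-10 + 21 + 5*13)/(7*(2 + 13)) = -1/142 - 176*(-10 + 21 + 65)/(7*15) = -1/142 - 176*76/(7*15) = -1/142 - 176*76/105 = -1/142 - 13376/105 = -1899497/14910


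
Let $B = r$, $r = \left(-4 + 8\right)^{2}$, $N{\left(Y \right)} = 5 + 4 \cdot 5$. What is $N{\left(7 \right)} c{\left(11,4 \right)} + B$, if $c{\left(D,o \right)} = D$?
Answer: $291$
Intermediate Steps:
$N{\left(Y \right)} = 25$ ($N{\left(Y \right)} = 5 + 20 = 25$)
$r = 16$ ($r = 4^{2} = 16$)
$B = 16$
$N{\left(7 \right)} c{\left(11,4 \right)} + B = 25 \cdot 11 + 16 = 275 + 16 = 291$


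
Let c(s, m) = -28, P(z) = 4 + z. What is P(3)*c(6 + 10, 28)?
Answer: -196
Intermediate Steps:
P(3)*c(6 + 10, 28) = (4 + 3)*(-28) = 7*(-28) = -196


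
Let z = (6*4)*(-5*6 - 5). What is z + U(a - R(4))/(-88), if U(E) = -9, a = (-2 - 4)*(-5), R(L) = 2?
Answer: -73911/88 ≈ -839.90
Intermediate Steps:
a = 30 (a = -6*(-5) = 30)
z = -840 (z = 24*(-30 - 5) = 24*(-35) = -840)
z + U(a - R(4))/(-88) = -840 - 9/(-88) = -840 - 9*(-1/88) = -840 + 9/88 = -73911/88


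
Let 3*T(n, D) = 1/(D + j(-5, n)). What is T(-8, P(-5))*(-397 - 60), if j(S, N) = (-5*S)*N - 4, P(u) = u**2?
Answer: 457/537 ≈ 0.85102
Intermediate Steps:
j(S, N) = -4 - 5*N*S (j(S, N) = -5*N*S - 4 = -4 - 5*N*S)
T(n, D) = 1/(3*(-4 + D + 25*n)) (T(n, D) = 1/(3*(D + (-4 - 5*n*(-5)))) = 1/(3*(D + (-4 + 25*n))) = 1/(3*(-4 + D + 25*n)))
T(-8, P(-5))*(-397 - 60) = (1/(3*(-4 + (-5)**2 + 25*(-8))))*(-397 - 60) = (1/(3*(-4 + 25 - 200)))*(-457) = ((1/3)/(-179))*(-457) = ((1/3)*(-1/179))*(-457) = -1/537*(-457) = 457/537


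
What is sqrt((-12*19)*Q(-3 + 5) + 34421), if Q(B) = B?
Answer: sqrt(33965) ≈ 184.30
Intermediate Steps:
sqrt((-12*19)*Q(-3 + 5) + 34421) = sqrt((-12*19)*(-3 + 5) + 34421) = sqrt(-228*2 + 34421) = sqrt(-456 + 34421) = sqrt(33965)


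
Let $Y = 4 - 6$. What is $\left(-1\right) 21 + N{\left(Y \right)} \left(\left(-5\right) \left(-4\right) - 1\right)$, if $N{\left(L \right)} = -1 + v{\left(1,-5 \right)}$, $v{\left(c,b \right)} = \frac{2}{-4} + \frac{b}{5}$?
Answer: $- \frac{137}{2} \approx -68.5$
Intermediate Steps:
$v{\left(c,b \right)} = - \frac{1}{2} + \frac{b}{5}$ ($v{\left(c,b \right)} = 2 \left(- \frac{1}{4}\right) + b \frac{1}{5} = - \frac{1}{2} + \frac{b}{5}$)
$Y = -2$ ($Y = 4 - 6 = -2$)
$N{\left(L \right)} = - \frac{5}{2}$ ($N{\left(L \right)} = -1 + \left(- \frac{1}{2} + \frac{1}{5} \left(-5\right)\right) = -1 - \frac{3}{2} = - \frac{5}{2}$)
$\left(-1\right) 21 + N{\left(Y \right)} \left(\left(-5\right) \left(-4\right) - 1\right) = \left(-1\right) 21 - \frac{5 \left(\left(-5\right) \left(-4\right) - 1\right)}{2} = -21 - \frac{5 \left(20 - 1\right)}{2} = -21 - \frac{95}{2} = - \frac{137}{2}$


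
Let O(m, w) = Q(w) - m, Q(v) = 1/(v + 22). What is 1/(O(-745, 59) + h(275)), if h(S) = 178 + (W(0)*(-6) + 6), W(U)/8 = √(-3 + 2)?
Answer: 3047625/2838839522 + 78732*I/1419419761 ≈ 0.0010735 + 5.5468e-5*I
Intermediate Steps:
W(U) = 8*I (W(U) = 8*√(-3 + 2) = 8*√(-1) = 8*I)
Q(v) = 1/(22 + v)
h(S) = 184 - 48*I (h(S) = 178 + ((8*I)*(-6) + 6) = 178 + (-48*I + 6) = 178 + (6 - 48*I) = 184 - 48*I)
O(m, w) = 1/(22 + w) - m
1/(O(-745, 59) + h(275)) = 1/((1 - 1*(-745)*(22 + 59))/(22 + 59) + (184 - 48*I)) = 1/((1 - 1*(-745)*81)/81 + (184 - 48*I)) = 1/((1 + 60345)/81 + (184 - 48*I)) = 1/((1/81)*60346 + (184 - 48*I)) = 1/(60346/81 + (184 - 48*I)) = 1/(75250/81 - 48*I) = 6561*(75250/81 + 48*I)/5677679044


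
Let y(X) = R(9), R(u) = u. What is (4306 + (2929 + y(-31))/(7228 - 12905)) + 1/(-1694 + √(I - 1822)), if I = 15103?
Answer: 69815659116682/16215527335 - √13281/2856355 ≈ 4305.5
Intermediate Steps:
y(X) = 9
(4306 + (2929 + y(-31))/(7228 - 12905)) + 1/(-1694 + √(I - 1822)) = (4306 + (2929 + 9)/(7228 - 12905)) + 1/(-1694 + √(15103 - 1822)) = (4306 + 2938/(-5677)) + 1/(-1694 + √13281) = (4306 + 2938*(-1/5677)) + 1/(-1694 + √13281) = (4306 - 2938/5677) + 1/(-1694 + √13281) = 24442224/5677 + 1/(-1694 + √13281)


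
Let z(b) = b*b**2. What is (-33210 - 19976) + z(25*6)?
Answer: 3321814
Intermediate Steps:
z(b) = b**3
(-33210 - 19976) + z(25*6) = (-33210 - 19976) + (25*6)**3 = -53186 + 150**3 = -53186 + 3375000 = 3321814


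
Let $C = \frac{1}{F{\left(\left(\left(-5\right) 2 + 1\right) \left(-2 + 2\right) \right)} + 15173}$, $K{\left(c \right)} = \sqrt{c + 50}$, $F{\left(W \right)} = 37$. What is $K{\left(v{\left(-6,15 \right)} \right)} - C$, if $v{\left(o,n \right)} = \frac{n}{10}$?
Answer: $- \frac{1}{15210} + \frac{\sqrt{206}}{2} \approx 7.1763$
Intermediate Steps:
$v{\left(o,n \right)} = \frac{n}{10}$ ($v{\left(o,n \right)} = n \frac{1}{10} = \frac{n}{10}$)
$K{\left(c \right)} = \sqrt{50 + c}$
$C = \frac{1}{15210}$ ($C = \frac{1}{37 + 15173} = \frac{1}{15210} \approx 6.5746 \cdot 10^{-5}$)
$K{\left(v{\left(-6,15 \right)} \right)} - C = \sqrt{50 + \frac{1}{10} \cdot 15} - \frac{1}{15210} = \sqrt{50 + \frac{3}{2}} - \frac{1}{15210} = \sqrt{\frac{103}{2}} - \frac{1}{15210} = \frac{\sqrt{206}}{2} - \frac{1}{15210} = - \frac{1}{15210} + \frac{\sqrt{206}}{2}$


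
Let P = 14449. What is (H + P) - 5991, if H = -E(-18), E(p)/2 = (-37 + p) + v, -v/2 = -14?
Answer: 8512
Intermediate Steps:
v = 28 (v = -2*(-14) = 28)
E(p) = -18 + 2*p (E(p) = 2*((-37 + p) + 28) = 2*(-9 + p) = -18 + 2*p)
H = 54 (H = -(-18 + 2*(-18)) = -(-18 - 36) = -1*(-54) = 54)
(H + P) - 5991 = (54 + 14449) - 5991 = 14503 - 5991 = 8512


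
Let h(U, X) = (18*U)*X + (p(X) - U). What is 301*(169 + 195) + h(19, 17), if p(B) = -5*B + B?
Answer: 115291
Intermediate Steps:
p(B) = -4*B
h(U, X) = -U - 4*X + 18*U*X (h(U, X) = (18*U)*X + (-4*X - U) = 18*U*X + (-U - 4*X) = -U - 4*X + 18*U*X)
301*(169 + 195) + h(19, 17) = 301*(169 + 195) + (-1*19 - 4*17 + 18*19*17) = 301*364 + (-19 - 68 + 5814) = 109564 + 5727 = 115291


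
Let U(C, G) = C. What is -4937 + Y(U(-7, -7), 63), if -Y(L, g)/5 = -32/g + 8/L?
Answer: -310511/63 ≈ -4928.7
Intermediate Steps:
Y(L, g) = -40/L + 160/g (Y(L, g) = -5*(-32/g + 8/L) = -40/L + 160/g)
-4937 + Y(U(-7, -7), 63) = -4937 + (-40/(-7) + 160/63) = -4937 + (-40*(-⅐) + 160*(1/63)) = -4937 + (40/7 + 160/63) = -4937 + 520/63 = -310511/63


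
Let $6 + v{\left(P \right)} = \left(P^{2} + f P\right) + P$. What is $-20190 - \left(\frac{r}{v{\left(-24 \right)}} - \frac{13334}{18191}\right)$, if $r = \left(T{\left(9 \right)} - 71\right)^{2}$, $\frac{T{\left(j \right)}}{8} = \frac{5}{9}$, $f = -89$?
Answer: $- \frac{79791466036343}{3951849222} \approx -20191.0$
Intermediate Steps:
$v{\left(P \right)} = -6 + P^{2} - 88 P$ ($v{\left(P \right)} = -6 + \left(\left(P^{2} - 89 P\right) + P\right) = -6 + \left(P^{2} - 88 P\right) = -6 + P^{2} - 88 P$)
$T{\left(j \right)} = \frac{40}{9}$ ($T{\left(j \right)} = 8 \cdot \frac{5}{9} = \frac{40}{9}$)
$r = \frac{358801}{81}$ ($r = \left(\frac{40}{9} - 71\right)^{2} = \left(- \frac{599}{9}\right)^{2} = \frac{358801}{81} \approx 4429.6$)
$-20190 - \left(\frac{r}{v{\left(-24 \right)}} - \frac{13334}{18191}\right) = -20190 - \left(\frac{358801}{81 \left(-6 + \left(-24\right)^{2} - -2112\right)} - \frac{13334}{18191}\right) = -20190 - \left(\frac{358801}{81 \left(-6 + 576 + 2112\right)} - \frac{13334}{18191}\right) = -20190 - \left(\frac{358801}{81 \cdot 2682} - \frac{13334}{18191}\right) = -20190 - \left(\frac{358801}{81} \cdot \frac{1}{2682} - \frac{13334}{18191}\right) = -20190 - \left(\frac{358801}{217242} - \frac{13334}{18191}\right) = -20190 - \frac{3630244163}{3951849222} = - \frac{79791466036343}{3951849222}$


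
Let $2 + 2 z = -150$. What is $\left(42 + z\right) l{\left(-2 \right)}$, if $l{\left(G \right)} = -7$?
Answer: $238$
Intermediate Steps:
$z = -76$ ($z = -1 + \frac{1}{2} \left(-150\right) = -1 - 75 = -76$)
$\left(42 + z\right) l{\left(-2 \right)} = \left(42 - 76\right) \left(-7\right) = \left(-34\right) \left(-7\right) = 238$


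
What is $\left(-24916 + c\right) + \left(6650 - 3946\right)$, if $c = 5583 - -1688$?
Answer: $-14941$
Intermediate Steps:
$c = 7271$ ($c = 5583 + 1688 = 7271$)
$\left(-24916 + c\right) + \left(6650 - 3946\right) = \left(-24916 + 7271\right) + \left(6650 - 3946\right) = -17645 + 2704 = -14941$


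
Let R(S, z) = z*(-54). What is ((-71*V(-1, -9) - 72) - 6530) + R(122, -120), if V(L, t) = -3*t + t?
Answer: -1400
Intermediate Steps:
V(L, t) = -2*t
R(S, z) = -54*z
((-71*V(-1, -9) - 72) - 6530) + R(122, -120) = ((-(-142)*(-9) - 72) - 6530) - 54*(-120) = ((-71*18 - 72) - 6530) + 6480 = ((-1278 - 72) - 6530) + 6480 = (-1350 - 6530) + 6480 = -7880 + 6480 = -1400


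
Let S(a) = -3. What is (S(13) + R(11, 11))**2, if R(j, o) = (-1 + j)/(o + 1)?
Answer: 169/36 ≈ 4.6944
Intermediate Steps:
R(j, o) = (-1 + j)/(1 + o)
(S(13) + R(11, 11))**2 = (-3 + (-1 + 11)/(1 + 11))**2 = (-3 + 10/12)**2 = (-3 + (1/12)*10)**2 = (-3 + 5/6)**2 = (-13/6)**2 = 169/36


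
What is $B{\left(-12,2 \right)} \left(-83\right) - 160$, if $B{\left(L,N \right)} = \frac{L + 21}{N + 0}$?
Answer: $- \frac{1067}{2} \approx -533.5$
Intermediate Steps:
$B{\left(L,N \right)} = \frac{21 + L}{N}$
$B{\left(-12,2 \right)} \left(-83\right) - 160 = \frac{21 - 12}{2} \left(-83\right) - 160 = \frac{1}{2} \cdot 9 \left(-83\right) - 160 = \frac{9}{2} \left(-83\right) - 160 = - \frac{747}{2} - 160 = - \frac{1067}{2}$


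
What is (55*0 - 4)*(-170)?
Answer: 680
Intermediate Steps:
(55*0 - 4)*(-170) = (0 - 4)*(-170) = -4*(-170) = 680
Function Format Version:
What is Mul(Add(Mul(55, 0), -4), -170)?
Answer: 680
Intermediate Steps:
Mul(Add(Mul(55, 0), -4), -170) = Mul(Add(0, -4), -170) = Mul(-4, -170) = 680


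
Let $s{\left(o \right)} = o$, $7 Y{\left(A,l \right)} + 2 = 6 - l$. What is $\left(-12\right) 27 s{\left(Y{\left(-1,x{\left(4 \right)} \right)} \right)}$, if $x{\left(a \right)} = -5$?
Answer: $- \frac{2916}{7} \approx -416.57$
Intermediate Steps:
$Y{\left(A,l \right)} = \frac{4}{7} - \frac{l}{7}$ ($Y{\left(A,l \right)} = - \frac{2}{7} + \frac{6 - l}{7} = - \frac{2}{7} - \left(- \frac{6}{7} + \frac{l}{7}\right) = \frac{4}{7} - \frac{l}{7}$)
$\left(-12\right) 27 s{\left(Y{\left(-1,x{\left(4 \right)} \right)} \right)} = \left(-12\right) 27 \left(\frac{4}{7} - - \frac{5}{7}\right) = - 324 \left(\frac{4}{7} + \frac{5}{7}\right) = \left(-324\right) \frac{9}{7} = - \frac{2916}{7}$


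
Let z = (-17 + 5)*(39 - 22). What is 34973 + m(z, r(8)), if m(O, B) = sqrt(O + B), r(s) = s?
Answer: 34973 + 14*I ≈ 34973.0 + 14.0*I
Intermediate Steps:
z = -204 (z = -12*17 = -204)
m(O, B) = sqrt(B + O)
34973 + m(z, r(8)) = 34973 + sqrt(8 - 204) = 34973 + sqrt(-196) = 34973 + 14*I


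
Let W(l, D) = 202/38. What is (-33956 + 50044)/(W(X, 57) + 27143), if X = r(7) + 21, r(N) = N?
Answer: 152836/257909 ≈ 0.59260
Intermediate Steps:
X = 28 (X = 7 + 21 = 28)
W(l, D) = 101/19 (W(l, D) = 202*(1/38) = 101/19)
(-33956 + 50044)/(W(X, 57) + 27143) = (-33956 + 50044)/(101/19 + 27143) = 16088/(515818/19) = 16088*(19/515818) = 152836/257909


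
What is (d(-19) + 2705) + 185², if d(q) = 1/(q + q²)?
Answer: 12630061/342 ≈ 36930.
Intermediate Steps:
(d(-19) + 2705) + 185² = (1/((-19)*(1 - 19)) + 2705) + 185² = (-1/19/(-18) + 2705) + 34225 = (-1/19*(-1/18) + 2705) + 34225 = (1/342 + 2705) + 34225 = 925111/342 + 34225 = 12630061/342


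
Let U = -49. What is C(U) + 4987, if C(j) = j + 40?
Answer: 4978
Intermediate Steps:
C(j) = 40 + j
C(U) + 4987 = (40 - 49) + 4987 = -9 + 4987 = 4978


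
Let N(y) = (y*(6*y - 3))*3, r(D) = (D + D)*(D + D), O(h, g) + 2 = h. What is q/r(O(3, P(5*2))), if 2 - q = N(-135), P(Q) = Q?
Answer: -329263/4 ≈ -82316.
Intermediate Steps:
O(h, g) = -2 + h
r(D) = 4*D**2 (r(D) = (2*D)*(2*D) = 4*D**2)
N(y) = 3*y*(-3 + 6*y) (N(y) = (y*(-3 + 6*y))*3 = 3*y*(-3 + 6*y))
q = -329263 (q = 2 - 9*(-135)*(-1 + 2*(-135)) = 2 - 9*(-135)*(-1 - 270) = 2 - 9*(-135)*(-271) = 2 - 1*329265 = 2 - 329265 = -329263)
q/r(O(3, P(5*2))) = -329263*1/(4*(-2 + 3)**2) = -329263/(4*1**2) = -329263/(4*1) = -329263/4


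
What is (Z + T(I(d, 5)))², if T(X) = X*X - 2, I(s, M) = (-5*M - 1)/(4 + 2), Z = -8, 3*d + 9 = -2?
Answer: 6241/81 ≈ 77.049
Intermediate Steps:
d = -11/3 (d = -3 + (⅓)*(-2) = -3 - ⅔ = -11/3 ≈ -3.6667)
I(s, M) = -⅙ - 5*M/6 (I(s, M) = (-1 - 5*M)/6 = (-1 - 5*M)*(⅙) = -⅙ - 5*M/6)
T(X) = -2 + X² (T(X) = X² - 2 = -2 + X²)
(Z + T(I(d, 5)))² = (-8 + (-2 + (-⅙ - ⅚*5)²))² = (-8 + (-2 + (-⅙ - 25/6)²))² = (-8 + (-2 + (-13/3)²))² = (-8 + (-2 + 169/9))² = (-8 + 151/9)² = (79/9)² = 6241/81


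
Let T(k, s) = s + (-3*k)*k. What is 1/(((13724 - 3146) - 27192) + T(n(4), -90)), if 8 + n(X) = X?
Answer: -1/16752 ≈ -5.9694e-5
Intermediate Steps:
n(X) = -8 + X
T(k, s) = s - 3*k²
1/(((13724 - 3146) - 27192) + T(n(4), -90)) = 1/(((13724 - 3146) - 27192) + (-90 - 3*(-8 + 4)²)) = 1/((10578 - 27192) + (-90 - 3*(-4)²)) = 1/(-16614 + (-90 - 3*16)) = 1/(-16614 + (-90 - 48)) = 1/(-16614 - 138) = 1/(-16752) = -1/16752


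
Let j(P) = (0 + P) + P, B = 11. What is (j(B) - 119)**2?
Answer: 9409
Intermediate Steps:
j(P) = 2*P (j(P) = P + P = 2*P)
(j(B) - 119)**2 = (2*11 - 119)**2 = (22 - 119)**2 = (-97)**2 = 9409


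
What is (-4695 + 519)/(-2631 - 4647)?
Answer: 696/1213 ≈ 0.57378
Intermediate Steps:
(-4695 + 519)/(-2631 - 4647) = -4176/(-7278) = -4176*(-1/7278) = 696/1213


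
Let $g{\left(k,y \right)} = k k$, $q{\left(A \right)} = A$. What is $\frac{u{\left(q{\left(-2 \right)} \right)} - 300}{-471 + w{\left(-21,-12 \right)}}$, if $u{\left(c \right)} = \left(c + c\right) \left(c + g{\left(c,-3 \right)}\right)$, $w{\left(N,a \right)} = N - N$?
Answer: $\frac{308}{471} \approx 0.65393$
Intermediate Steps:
$g{\left(k,y \right)} = k^{2}$
$w{\left(N,a \right)} = 0$
$u{\left(c \right)} = 2 c \left(c + c^{2}\right)$ ($u{\left(c \right)} = \left(c + c\right) \left(c + c^{2}\right) = 2 c \left(c + c^{2}\right)$)
$\frac{u{\left(q{\left(-2 \right)} \right)} - 300}{-471 + w{\left(-21,-12 \right)}} = \frac{2 \left(-2\right)^{2} \left(1 - 2\right) - 300}{-471 + 0} = \frac{2 \cdot 4 \left(-1\right) - 300}{-471} = \left(-8 - 300\right) \left(- \frac{1}{471}\right) = \left(-308\right) \left(- \frac{1}{471}\right) = \frac{308}{471}$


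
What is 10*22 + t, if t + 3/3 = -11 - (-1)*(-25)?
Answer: 183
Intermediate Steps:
t = -37 (t = -1 + (-11 - (-1)*(-25)) = -1 + (-11 - 1*25) = -1 + (-11 - 25) = -1 - 36 = -37)
10*22 + t = 10*22 - 37 = 220 - 37 = 183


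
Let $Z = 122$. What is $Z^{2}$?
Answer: $14884$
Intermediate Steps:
$Z^{2} = 122^{2} = 14884$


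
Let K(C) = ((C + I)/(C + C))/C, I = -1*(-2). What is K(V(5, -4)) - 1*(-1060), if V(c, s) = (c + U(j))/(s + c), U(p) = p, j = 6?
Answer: 256533/242 ≈ 1060.1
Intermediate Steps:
I = 2
V(c, s) = (6 + c)/(c + s) (V(c, s) = (c + 6)/(s + c) = (6 + c)/(c + s))
K(C) = (2 + C)/(2*C²) (K(C) = ((C + 2)/(C + C))/C = ((2 + C)/((2*C)))/C = ((2 + C)*(1/(2*C)))/C = ((2 + C)/(2*C))/C = (2 + C)/(2*C²))
K(V(5, -4)) - 1*(-1060) = (2 + (6 + 5)/(5 - 4))/(2*((6 + 5)/(5 - 4))²) - 1*(-1060) = (2 + 11/1)/(2*(11/1)²) + 1060 = (2 + 1*11)/(2*(1*11)²) + 1060 = (½)*(2 + 11)/11² + 1060 = (½)*(1/121)*13 + 1060 = 13/242 + 1060 = 256533/242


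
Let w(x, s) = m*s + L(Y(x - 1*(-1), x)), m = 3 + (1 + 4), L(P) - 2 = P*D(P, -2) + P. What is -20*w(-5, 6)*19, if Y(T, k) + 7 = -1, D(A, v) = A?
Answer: -40280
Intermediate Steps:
Y(T, k) = -8 (Y(T, k) = -7 - 1 = -8)
L(P) = 2 + P + P² (L(P) = 2 + (P*P + P) = 2 + (P² + P) = 2 + (P + P²) = 2 + P + P²)
m = 8 (m = 3 + 5 = 8)
w(x, s) = 58 + 8*s (w(x, s) = 8*s + (2 - 8 + (-8)²) = 8*s + (2 - 8 + 64) = 8*s + 58 = 58 + 8*s)
-20*w(-5, 6)*19 = -20*(58 + 8*6)*19 = -20*(58 + 48)*19 = -20*106*19 = -2120*19 = -40280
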